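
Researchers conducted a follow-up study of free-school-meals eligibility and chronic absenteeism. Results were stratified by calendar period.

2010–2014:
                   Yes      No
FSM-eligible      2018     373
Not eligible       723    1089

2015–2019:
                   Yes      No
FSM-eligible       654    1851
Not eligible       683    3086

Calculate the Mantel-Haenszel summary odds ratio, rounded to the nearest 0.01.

OR_MH = Σ(aᵢdᵢ/nᵢ) / Σ(bᵢcᵢ/nᵢ), where nᵢ is the stratum total.
Stratum 1 (2010–2014): n = 4203; a·d/n = 2018·1089/4203 = 522.8651; b·c/n = 373·723/4203 = 64.1635
Stratum 2 (2015–2019): n = 6274; a·d/n = 654·3086/6274 = 321.6838; b·c/n = 1851·683/6274 = 201.5035
OR_MH = (522.8651 + 321.6838) / (64.1635 + 201.5035) = 844.5489 / 265.6670 = 3.17898

3.18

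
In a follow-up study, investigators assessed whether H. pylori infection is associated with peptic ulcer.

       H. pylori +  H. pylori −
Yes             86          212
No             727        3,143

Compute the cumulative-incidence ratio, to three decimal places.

Reading the table with exposure as columns: a = 86 (H. pylori +, case), b = 727 (H. pylori +, non-case), c = 212 (H. pylori −, case), d = 3143.
Risk in exposed = 86/813 = 0.10578; risk in unexposed = 212/3355 = 0.06319.
RR = 0.10578 / 0.06319 = 1.67404
The risk among the exposed is 1.67 times that among the unexposed.

1.674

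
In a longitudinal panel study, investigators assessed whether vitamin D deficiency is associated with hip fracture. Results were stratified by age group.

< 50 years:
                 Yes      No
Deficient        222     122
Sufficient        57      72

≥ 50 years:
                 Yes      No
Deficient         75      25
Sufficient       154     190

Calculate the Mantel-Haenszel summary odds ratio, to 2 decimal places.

2.82

OR_MH = Σ(aᵢdᵢ/nᵢ) / Σ(bᵢcᵢ/nᵢ), where nᵢ is the stratum total.
Stratum 1 (< 50 years): n = 473; a·d/n = 222·72/473 = 33.7928; b·c/n = 122·57/473 = 14.7019
Stratum 2 (≥ 50 years): n = 444; a·d/n = 75·190/444 = 32.0946; b·c/n = 25·154/444 = 8.6712
OR_MH = (33.7928 + 32.0946) / (14.7019 + 8.6712) = 65.8874 / 23.3731 = 2.81894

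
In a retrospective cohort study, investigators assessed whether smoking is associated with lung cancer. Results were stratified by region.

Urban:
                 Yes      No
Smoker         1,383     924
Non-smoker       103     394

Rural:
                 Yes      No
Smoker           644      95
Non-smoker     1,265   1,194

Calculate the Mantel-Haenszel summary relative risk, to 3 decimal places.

1.963

RR_MH = Σ(aᵢ·n₀ᵢ/nᵢ) / Σ(cᵢ·n₁ᵢ/nᵢ), with n₁ᵢ = aᵢ+bᵢ (exposed), n₀ᵢ = cᵢ+dᵢ (unexposed), nᵢ = n₁ᵢ+n₀ᵢ.
Stratum 1 (Urban): n₁ = 2307, n₀ = 497, n = 2804; a·n₀/n = 1383·497/2804 = 245.1323; c·n₁/n = 103·2307/2804 = 84.7436
Stratum 2 (Rural): n₁ = 739, n₀ = 2459, n = 3198; a·n₀/n = 644·2459/3198 = 495.1832; c·n₁/n = 1265·739/3198 = 292.3186
RR_MH = (245.1323 + 495.1832) / (84.7436 + 292.3186) = 740.3156 / 377.0622 = 1.96338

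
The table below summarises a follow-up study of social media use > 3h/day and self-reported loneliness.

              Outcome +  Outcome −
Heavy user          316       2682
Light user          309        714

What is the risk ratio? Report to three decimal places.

Cells: a = 316, b = 2682, c = 309, d = 714.
Risk in exposed = 316/2998 = 0.10540; risk in unexposed = 309/1023 = 0.30205.
RR = 0.10540 / 0.30205 = 0.34896
The risk is 65% lower among the exposed than among the unexposed.

0.349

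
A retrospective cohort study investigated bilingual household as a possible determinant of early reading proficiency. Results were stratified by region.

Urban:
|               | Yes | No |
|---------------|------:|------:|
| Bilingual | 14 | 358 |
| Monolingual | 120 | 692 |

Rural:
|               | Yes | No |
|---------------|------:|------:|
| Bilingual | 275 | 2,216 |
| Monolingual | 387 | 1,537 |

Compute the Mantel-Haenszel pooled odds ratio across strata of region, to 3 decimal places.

0.451

OR_MH = Σ(aᵢdᵢ/nᵢ) / Σ(bᵢcᵢ/nᵢ), where nᵢ is the stratum total.
Stratum 1 (Urban): n = 1184; a·d/n = 14·692/1184 = 8.1824; b·c/n = 358·120/1184 = 36.2838
Stratum 2 (Rural): n = 4415; a·d/n = 275·1537/4415 = 95.7361; b·c/n = 2216·387/4415 = 194.2451
OR_MH = (8.1824 + 95.7361) / (36.2838 + 194.2451) = 103.9186 / 230.5289 = 0.45078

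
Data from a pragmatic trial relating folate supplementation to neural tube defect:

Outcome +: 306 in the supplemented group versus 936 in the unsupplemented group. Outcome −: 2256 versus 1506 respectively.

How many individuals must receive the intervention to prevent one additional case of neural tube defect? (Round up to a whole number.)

4

Risk in treated group = 306/2562 = 0.11944; risk in control = 936/2442 = 0.38329.
Absolute risk reduction = 0.38329 − 0.11944 = 0.26385
NNT = 1 / ARR = 1 / 0.26385 = 3.790 → round up → 4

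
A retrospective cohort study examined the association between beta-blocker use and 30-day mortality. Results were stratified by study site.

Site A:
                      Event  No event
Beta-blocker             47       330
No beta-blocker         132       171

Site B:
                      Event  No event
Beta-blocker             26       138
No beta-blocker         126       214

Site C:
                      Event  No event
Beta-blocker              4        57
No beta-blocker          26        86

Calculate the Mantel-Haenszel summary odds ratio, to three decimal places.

0.232

OR_MH = Σ(aᵢdᵢ/nᵢ) / Σ(bᵢcᵢ/nᵢ), where nᵢ is the stratum total.
Stratum 1 (Site A): n = 680; a·d/n = 47·171/680 = 11.8191; b·c/n = 330·132/680 = 64.0588
Stratum 2 (Site B): n = 504; a·d/n = 26·214/504 = 11.0397; b·c/n = 138·126/504 = 34.5000
Stratum 3 (Site C): n = 173; a·d/n = 4·86/173 = 1.9884; b·c/n = 57·26/173 = 8.5665
OR_MH = (11.8191 + 11.0397 + 1.9884) / (64.0588 + 34.5000 + 8.5665) = 24.8472 / 107.1253 = 0.23195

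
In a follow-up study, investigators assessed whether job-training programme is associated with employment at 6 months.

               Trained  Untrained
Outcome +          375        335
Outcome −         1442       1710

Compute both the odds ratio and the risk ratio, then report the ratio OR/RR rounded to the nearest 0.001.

Reading the table with exposure as columns: a = 375 (Trained, case), b = 1442 (Trained, non-case), c = 335 (Untrained, case), d = 1710.
OR = (375·1710)/(1442·335) = 641250/483070 = 1.32745
Risk in exposed = 375/1817 = 0.20638; risk in unexposed = 335/2045 = 0.16381; RR = 1.25987
OR/RR = 1.32745 / 1.25987 = 1.05364
The outcome is not rare, so the OR lies further from 1 than the RR.

1.054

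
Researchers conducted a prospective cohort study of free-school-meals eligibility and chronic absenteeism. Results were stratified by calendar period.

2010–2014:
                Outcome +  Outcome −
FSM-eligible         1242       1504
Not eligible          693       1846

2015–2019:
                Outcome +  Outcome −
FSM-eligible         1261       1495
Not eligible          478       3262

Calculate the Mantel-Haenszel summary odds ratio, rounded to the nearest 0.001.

3.473

OR_MH = Σ(aᵢdᵢ/nᵢ) / Σ(bᵢcᵢ/nᵢ), where nᵢ is the stratum total.
Stratum 1 (2010–2014): n = 5285; a·d/n = 1242·1846/5285 = 433.8187; b·c/n = 1504·693/5285 = 197.2132
Stratum 2 (2015–2019): n = 6496; a·d/n = 1261·3262/6496 = 633.2177; b·c/n = 1495·478/6496 = 110.0077
OR_MH = (433.8187 + 633.2177) / (197.2132 + 110.0077) = 1067.0364 / 307.2209 = 3.47319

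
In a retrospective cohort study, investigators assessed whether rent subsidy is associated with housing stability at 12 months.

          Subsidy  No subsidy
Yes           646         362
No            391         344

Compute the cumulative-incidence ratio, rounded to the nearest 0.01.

Reading the table with exposure as columns: a = 646 (Subsidy, case), b = 391 (Subsidy, non-case), c = 362 (No subsidy, case), d = 344.
Risk in exposed = 646/1037 = 0.62295; risk in unexposed = 362/706 = 0.51275.
RR = 0.62295 / 0.51275 = 1.21493
The risk among the exposed is 1.21 times that among the unexposed.

1.21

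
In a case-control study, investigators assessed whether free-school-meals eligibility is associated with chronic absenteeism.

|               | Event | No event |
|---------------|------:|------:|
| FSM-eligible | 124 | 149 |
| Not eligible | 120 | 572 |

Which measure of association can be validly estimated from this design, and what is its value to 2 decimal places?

3.97

Cells: a = 124, b = 149, c = 120, d = 572.
This is a case-control study: participants were sampled on outcome status, so risks in the source population cannot be estimated directly — relative risk is not valid here. The odds ratio is the appropriate measure.
OR = (a·d)/(b·c) = (124 × 572) / (149 × 120) = 70928 / 17880 = 3.96689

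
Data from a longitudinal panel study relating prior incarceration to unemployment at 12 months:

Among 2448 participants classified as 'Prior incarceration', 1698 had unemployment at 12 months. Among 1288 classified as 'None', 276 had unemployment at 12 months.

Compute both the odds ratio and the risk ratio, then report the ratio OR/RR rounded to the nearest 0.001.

2.565

From the description: a = 1698, b = 750, c = 276, d = 1012.
OR = (1698·1012)/(750·276) = 1718376/207000 = 8.30133
Risk in exposed = 1698/2448 = 0.69363; risk in unexposed = 276/1288 = 0.21429; RR = 3.23693
OR/RR = 8.30133 / 3.23693 = 2.56457
The outcome is not rare, so the OR lies further from 1 than the RR.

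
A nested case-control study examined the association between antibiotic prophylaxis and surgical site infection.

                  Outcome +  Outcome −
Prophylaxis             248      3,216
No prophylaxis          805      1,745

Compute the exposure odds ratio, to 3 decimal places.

0.167

Cells: a = 248, b = 3216, c = 805, d = 1745.
OR = (a·d)/(b·c) = (248 × 1745) / (3216 × 805) = 432760 / 2588880 = 0.16716
Exposure is associated with lower odds of surgical site infection (OR = 0.17 < 1).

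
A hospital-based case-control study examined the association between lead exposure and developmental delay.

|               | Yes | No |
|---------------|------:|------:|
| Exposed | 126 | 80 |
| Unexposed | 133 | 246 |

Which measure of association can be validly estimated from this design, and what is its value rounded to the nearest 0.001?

Cells: a = 126, b = 80, c = 133, d = 246.
This is a hospital-based case-control study: participants were sampled on outcome status, so risks in the source population cannot be estimated directly — relative risk is not valid here. The odds ratio is the appropriate measure.
OR = (a·d)/(b·c) = (126 × 246) / (80 × 133) = 30996 / 10640 = 2.91316

2.913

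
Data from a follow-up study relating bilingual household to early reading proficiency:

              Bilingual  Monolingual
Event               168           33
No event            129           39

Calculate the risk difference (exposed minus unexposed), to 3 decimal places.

Reading the table with exposure as columns: a = 168 (Bilingual, case), b = 129 (Bilingual, non-case), c = 33 (Monolingual, case), d = 39.
Risk in exposed = 168/297 = 0.565657; risk in unexposed = 33/72 = 0.458333.
Risk difference = 0.565657 − 0.458333 = 0.107323

0.107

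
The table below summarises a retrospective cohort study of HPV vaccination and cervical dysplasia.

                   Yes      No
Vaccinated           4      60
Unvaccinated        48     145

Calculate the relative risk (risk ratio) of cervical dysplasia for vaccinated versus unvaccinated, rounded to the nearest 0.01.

Cells: a = 4, b = 60, c = 48, d = 145.
Risk in exposed = 4/64 = 0.06250; risk in unexposed = 48/193 = 0.24870.
RR = 0.06250 / 0.24870 = 0.25130
The risk is 75% lower among the exposed than among the unexposed.

0.25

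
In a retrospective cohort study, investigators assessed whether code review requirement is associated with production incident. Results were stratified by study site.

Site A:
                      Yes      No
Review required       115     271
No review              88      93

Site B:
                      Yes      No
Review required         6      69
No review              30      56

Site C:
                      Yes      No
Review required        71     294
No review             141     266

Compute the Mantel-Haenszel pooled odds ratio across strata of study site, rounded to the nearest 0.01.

OR_MH = Σ(aᵢdᵢ/nᵢ) / Σ(bᵢcᵢ/nᵢ), where nᵢ is the stratum total.
Stratum 1 (Site A): n = 567; a·d/n = 115·93/567 = 18.8624; b·c/n = 271·88/567 = 42.0600
Stratum 2 (Site B): n = 161; a·d/n = 6·56/161 = 2.0870; b·c/n = 69·30/161 = 12.8571
Stratum 3 (Site C): n = 772; a·d/n = 71·266/772 = 24.4637; b·c/n = 294·141/772 = 53.6969
OR_MH = (18.8624 + 2.0870 + 24.4637) / (42.0600 + 12.8571 + 53.6969) = 45.4131 / 108.6140 = 0.41811

0.42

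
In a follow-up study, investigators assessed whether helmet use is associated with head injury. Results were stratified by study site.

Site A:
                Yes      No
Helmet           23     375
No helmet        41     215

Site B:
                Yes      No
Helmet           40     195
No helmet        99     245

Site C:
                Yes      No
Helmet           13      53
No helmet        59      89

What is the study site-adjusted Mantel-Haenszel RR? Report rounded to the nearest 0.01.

0.50

RR_MH = Σ(aᵢ·n₀ᵢ/nᵢ) / Σ(cᵢ·n₁ᵢ/nᵢ), with n₁ᵢ = aᵢ+bᵢ (exposed), n₀ᵢ = cᵢ+dᵢ (unexposed), nᵢ = n₁ᵢ+n₀ᵢ.
Stratum 1 (Site A): n₁ = 398, n₀ = 256, n = 654; a·n₀/n = 23·256/654 = 9.0031; c·n₁/n = 41·398/654 = 24.9511
Stratum 2 (Site B): n₁ = 235, n₀ = 344, n = 579; a·n₀/n = 40·344/579 = 23.7651; c·n₁/n = 99·235/579 = 40.1813
Stratum 3 (Site C): n₁ = 66, n₀ = 148, n = 214; a·n₀/n = 13·148/214 = 8.9907; c·n₁/n = 59·66/214 = 18.1963
RR_MH = (9.0031 + 23.7651 + 8.9907) / (24.9511 + 40.1813 + 18.1963) = 41.7588 / 83.3287 = 0.50113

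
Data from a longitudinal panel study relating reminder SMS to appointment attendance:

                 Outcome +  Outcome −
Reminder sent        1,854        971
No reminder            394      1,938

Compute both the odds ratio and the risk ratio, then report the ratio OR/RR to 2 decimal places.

2.42

Cells: a = 1854, b = 971, c = 394, d = 1938.
OR = (1854·1938)/(971·394) = 3593052/382574 = 9.39178
Risk in exposed = 1854/2825 = 0.65628; risk in unexposed = 394/2332 = 0.16895; RR = 3.88440
OR/RR = 9.39178 / 3.88440 = 2.41782
The outcome is not rare, so the OR lies further from 1 than the RR.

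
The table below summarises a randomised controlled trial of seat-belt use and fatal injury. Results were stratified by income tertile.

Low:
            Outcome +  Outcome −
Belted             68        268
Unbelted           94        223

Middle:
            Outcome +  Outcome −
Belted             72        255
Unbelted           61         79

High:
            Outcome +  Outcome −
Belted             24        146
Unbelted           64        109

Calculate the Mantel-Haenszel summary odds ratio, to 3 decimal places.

0.434

OR_MH = Σ(aᵢdᵢ/nᵢ) / Σ(bᵢcᵢ/nᵢ), where nᵢ is the stratum total.
Stratum 1 (Low): n = 653; a·d/n = 68·223/653 = 23.2221; b·c/n = 268·94/653 = 38.5789
Stratum 2 (Middle): n = 467; a·d/n = 72·79/467 = 12.1799; b·c/n = 255·61/467 = 33.3084
Stratum 3 (High): n = 343; a·d/n = 24·109/343 = 7.6268; b·c/n = 146·64/343 = 27.2420
OR_MH = (23.2221 + 12.1799 + 7.6268) / (38.5789 + 33.3084 + 27.2420) = 43.0287 / 99.1292 = 0.43407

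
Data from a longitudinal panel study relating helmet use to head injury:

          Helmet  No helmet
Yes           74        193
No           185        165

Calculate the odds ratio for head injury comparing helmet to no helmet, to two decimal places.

0.34

Reading the table with exposure as columns: a = 74 (Helmet, case), b = 185 (Helmet, non-case), c = 193 (No helmet, case), d = 165.
OR = (a·d)/(b·c) = (74 × 165) / (185 × 193) = 12210 / 35705 = 0.34197
Exposure is associated with lower odds of head injury (OR = 0.34 < 1).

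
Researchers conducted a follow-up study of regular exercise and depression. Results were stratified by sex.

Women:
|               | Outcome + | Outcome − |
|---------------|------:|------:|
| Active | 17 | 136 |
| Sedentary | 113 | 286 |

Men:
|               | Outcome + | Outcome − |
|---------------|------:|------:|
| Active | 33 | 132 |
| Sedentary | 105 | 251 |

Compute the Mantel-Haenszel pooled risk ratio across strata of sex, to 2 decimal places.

0.54

RR_MH = Σ(aᵢ·n₀ᵢ/nᵢ) / Σ(cᵢ·n₁ᵢ/nᵢ), with n₁ᵢ = aᵢ+bᵢ (exposed), n₀ᵢ = cᵢ+dᵢ (unexposed), nᵢ = n₁ᵢ+n₀ᵢ.
Stratum 1 (Women): n₁ = 153, n₀ = 399, n = 552; a·n₀/n = 17·399/552 = 12.2880; c·n₁/n = 113·153/552 = 31.3207
Stratum 2 (Men): n₁ = 165, n₀ = 356, n = 521; a·n₀/n = 33·356/521 = 22.5489; c·n₁/n = 105·165/521 = 33.2534
RR_MH = (12.2880 + 22.5489) / (31.3207 + 33.2534) = 34.8370 / 64.5740 = 0.53949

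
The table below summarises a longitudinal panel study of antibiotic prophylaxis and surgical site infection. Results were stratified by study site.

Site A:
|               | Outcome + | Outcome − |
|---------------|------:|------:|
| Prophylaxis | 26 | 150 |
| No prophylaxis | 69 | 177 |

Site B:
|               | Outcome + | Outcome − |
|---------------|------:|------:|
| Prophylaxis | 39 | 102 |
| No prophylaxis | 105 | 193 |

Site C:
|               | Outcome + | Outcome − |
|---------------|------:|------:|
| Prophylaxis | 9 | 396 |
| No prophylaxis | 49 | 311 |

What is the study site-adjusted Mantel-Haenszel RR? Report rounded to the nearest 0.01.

RR_MH = Σ(aᵢ·n₀ᵢ/nᵢ) / Σ(cᵢ·n₁ᵢ/nᵢ), with n₁ᵢ = aᵢ+bᵢ (exposed), n₀ᵢ = cᵢ+dᵢ (unexposed), nᵢ = n₁ᵢ+n₀ᵢ.
Stratum 1 (Site A): n₁ = 176, n₀ = 246, n = 422; a·n₀/n = 26·246/422 = 15.1564; c·n₁/n = 69·176/422 = 28.7773
Stratum 2 (Site B): n₁ = 141, n₀ = 298, n = 439; a·n₀/n = 39·298/439 = 26.4738; c·n₁/n = 105·141/439 = 33.7244
Stratum 3 (Site C): n₁ = 405, n₀ = 360, n = 765; a·n₀/n = 9·360/765 = 4.2353; c·n₁/n = 49·405/765 = 25.9412
RR_MH = (15.1564 + 26.4738 + 4.2353) / (28.7773 + 33.7244 + 25.9412) = 45.8655 / 88.4428 = 0.51859

0.52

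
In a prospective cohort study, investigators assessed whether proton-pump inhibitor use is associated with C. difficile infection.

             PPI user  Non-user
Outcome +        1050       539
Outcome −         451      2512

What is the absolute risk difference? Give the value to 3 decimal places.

Reading the table with exposure as columns: a = 1050 (PPI user, case), b = 451 (PPI user, non-case), c = 539 (Non-user, case), d = 2512.
Risk in exposed = 1050/1501 = 0.699534; risk in unexposed = 539/3051 = 0.176663.
Risk difference = 0.699534 − 0.176663 = 0.522870

0.523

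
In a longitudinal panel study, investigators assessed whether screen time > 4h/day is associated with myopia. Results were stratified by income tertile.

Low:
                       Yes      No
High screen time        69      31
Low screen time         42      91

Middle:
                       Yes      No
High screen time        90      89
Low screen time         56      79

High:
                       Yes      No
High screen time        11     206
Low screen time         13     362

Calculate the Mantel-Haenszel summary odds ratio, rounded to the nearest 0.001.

2.167

OR_MH = Σ(aᵢdᵢ/nᵢ) / Σ(bᵢcᵢ/nᵢ), where nᵢ is the stratum total.
Stratum 1 (Low): n = 233; a·d/n = 69·91/233 = 26.9485; b·c/n = 31·42/233 = 5.5880
Stratum 2 (Middle): n = 314; a·d/n = 90·79/314 = 22.6433; b·c/n = 89·56/314 = 15.8726
Stratum 3 (High): n = 592; a·d/n = 11·362/592 = 6.7264; b·c/n = 206·13/592 = 4.5236
OR_MH = (26.9485 + 22.6433 + 6.7264) / (5.5880 + 15.8726 + 4.5236) = 56.3182 / 25.9842 = 2.16740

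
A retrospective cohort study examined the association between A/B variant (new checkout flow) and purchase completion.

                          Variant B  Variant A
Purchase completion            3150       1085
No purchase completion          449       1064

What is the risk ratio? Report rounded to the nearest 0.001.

1.734

Reading the table with exposure as columns: a = 3150 (Variant B, case), b = 449 (Variant B, non-case), c = 1085 (Variant A, case), d = 1064.
Risk in exposed = 3150/3599 = 0.87524; risk in unexposed = 1085/2149 = 0.50489.
RR = 0.87524 / 0.50489 = 1.73355
The risk among the exposed is 1.73 times that among the unexposed.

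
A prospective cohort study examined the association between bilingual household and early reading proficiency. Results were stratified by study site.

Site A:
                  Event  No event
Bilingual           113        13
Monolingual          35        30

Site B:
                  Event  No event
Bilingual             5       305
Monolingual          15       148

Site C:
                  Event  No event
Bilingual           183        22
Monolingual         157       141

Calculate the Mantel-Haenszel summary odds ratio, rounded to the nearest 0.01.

OR_MH = Σ(aᵢdᵢ/nᵢ) / Σ(bᵢcᵢ/nᵢ), where nᵢ is the stratum total.
Stratum 1 (Site A): n = 191; a·d/n = 113·30/191 = 17.7487; b·c/n = 13·35/191 = 2.3822
Stratum 2 (Site B): n = 473; a·d/n = 5·148/473 = 1.5645; b·c/n = 305·15/473 = 9.6723
Stratum 3 (Site C): n = 503; a·d/n = 183·141/503 = 51.2982; b·c/n = 22·157/503 = 6.8668
OR_MH = (17.7487 + 1.5645 + 51.2982) / (2.3822 + 9.6723 + 6.8668) = 70.6114 / 18.9213 = 3.73185

3.73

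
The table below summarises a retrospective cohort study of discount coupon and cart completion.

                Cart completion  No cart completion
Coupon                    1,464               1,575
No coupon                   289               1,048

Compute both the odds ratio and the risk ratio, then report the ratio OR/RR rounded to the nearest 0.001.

1.512

Cells: a = 1464, b = 1575, c = 289, d = 1048.
OR = (1464·1048)/(1575·289) = 1534272/455175 = 3.37073
Risk in exposed = 1464/3039 = 0.48174; risk in unexposed = 289/1337 = 0.21616; RR = 2.22866
OR/RR = 3.37073 / 2.22866 = 1.51245
The outcome is not rare, so the OR lies further from 1 than the RR.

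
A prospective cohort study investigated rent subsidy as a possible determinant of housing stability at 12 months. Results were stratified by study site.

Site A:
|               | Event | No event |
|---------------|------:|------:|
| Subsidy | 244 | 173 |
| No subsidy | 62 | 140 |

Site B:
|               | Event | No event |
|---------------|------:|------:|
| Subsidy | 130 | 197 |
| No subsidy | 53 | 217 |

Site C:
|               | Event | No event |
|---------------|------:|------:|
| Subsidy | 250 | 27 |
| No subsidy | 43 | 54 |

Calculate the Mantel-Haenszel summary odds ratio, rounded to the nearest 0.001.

3.653

OR_MH = Σ(aᵢdᵢ/nᵢ) / Σ(bᵢcᵢ/nᵢ), where nᵢ is the stratum total.
Stratum 1 (Site A): n = 619; a·d/n = 244·140/619 = 55.1858; b·c/n = 173·62/619 = 17.3279
Stratum 2 (Site B): n = 597; a·d/n = 130·217/597 = 47.2529; b·c/n = 197·53/597 = 17.4891
Stratum 3 (Site C): n = 374; a·d/n = 250·54/374 = 36.0963; b·c/n = 27·43/374 = 3.1043
OR_MH = (55.1858 + 47.2529 + 36.0963) / (17.3279 + 17.4891 + 3.1043) = 138.5350 / 37.9213 = 3.65322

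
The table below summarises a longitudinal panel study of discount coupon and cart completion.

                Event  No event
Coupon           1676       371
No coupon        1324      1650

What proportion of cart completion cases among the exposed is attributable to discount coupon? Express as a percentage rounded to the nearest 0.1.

45.6

Cells: a = 1676, b = 371, c = 1324, d = 1650.
Risk in exposed = 1676/2047 = 0.81876; risk in unexposed = 1324/2974 = 0.44519.
RR = 0.81876/0.44519 = 1.83912
AR% = (RR − 1)/RR × 100 = (1.83912 − 1)/1.83912 × 100 = 45.6261%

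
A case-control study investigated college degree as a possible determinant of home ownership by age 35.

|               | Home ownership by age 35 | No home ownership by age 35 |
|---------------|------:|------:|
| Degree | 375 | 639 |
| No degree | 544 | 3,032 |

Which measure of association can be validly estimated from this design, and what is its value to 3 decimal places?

3.271

Cells: a = 375, b = 639, c = 544, d = 3032.
This is a case-control study: participants were sampled on outcome status, so risks in the source population cannot be estimated directly — relative risk is not valid here. The odds ratio is the appropriate measure.
OR = (a·d)/(b·c) = (375 × 3032) / (639 × 544) = 1137000 / 347616 = 3.27085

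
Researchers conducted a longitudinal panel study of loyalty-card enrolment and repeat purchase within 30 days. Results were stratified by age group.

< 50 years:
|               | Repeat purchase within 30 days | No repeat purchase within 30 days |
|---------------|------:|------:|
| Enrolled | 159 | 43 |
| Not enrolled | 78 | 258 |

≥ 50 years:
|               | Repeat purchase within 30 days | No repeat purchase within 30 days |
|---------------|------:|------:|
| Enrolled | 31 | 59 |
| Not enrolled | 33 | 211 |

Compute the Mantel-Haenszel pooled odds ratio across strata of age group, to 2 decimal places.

OR_MH = Σ(aᵢdᵢ/nᵢ) / Σ(bᵢcᵢ/nᵢ), where nᵢ is the stratum total.
Stratum 1 (< 50 years): n = 538; a·d/n = 159·258/538 = 76.2491; b·c/n = 43·78/538 = 6.2342
Stratum 2 (≥ 50 years): n = 334; a·d/n = 31·211/334 = 19.5838; b·c/n = 59·33/334 = 5.8293
OR_MH = (76.2491 + 19.5838) / (6.2342 + 5.8293) = 95.8329 / 12.0635 = 7.94401

7.94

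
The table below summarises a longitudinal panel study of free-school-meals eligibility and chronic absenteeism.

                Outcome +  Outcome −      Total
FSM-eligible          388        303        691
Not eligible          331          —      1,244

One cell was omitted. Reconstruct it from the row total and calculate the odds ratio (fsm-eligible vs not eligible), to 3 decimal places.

The missing cell is in the unexposed row: 1244 − 331 = 913.
So a = 388, b = 303, c = 331, d = 913.
OR = (a·d)/(b·c) = (388 × 913) / (303 × 331) = 354244 / 100293 = 3.53209

3.532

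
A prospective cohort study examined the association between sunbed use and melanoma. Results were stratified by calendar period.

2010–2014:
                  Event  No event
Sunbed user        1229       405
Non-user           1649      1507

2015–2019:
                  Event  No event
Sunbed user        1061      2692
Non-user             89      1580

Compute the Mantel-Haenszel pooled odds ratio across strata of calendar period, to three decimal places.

3.790

OR_MH = Σ(aᵢdᵢ/nᵢ) / Σ(bᵢcᵢ/nᵢ), where nᵢ is the stratum total.
Stratum 1 (2010–2014): n = 4790; a·d/n = 1229·1507/4790 = 386.6603; b·c/n = 405·1649/4790 = 139.4248
Stratum 2 (2015–2019): n = 5422; a·d/n = 1061·1580/5422 = 309.1811; b·c/n = 2692·89/5422 = 44.1881
OR_MH = (386.6603 + 309.1811) / (139.4248 + 44.1881) = 695.8414 / 183.6130 = 3.78972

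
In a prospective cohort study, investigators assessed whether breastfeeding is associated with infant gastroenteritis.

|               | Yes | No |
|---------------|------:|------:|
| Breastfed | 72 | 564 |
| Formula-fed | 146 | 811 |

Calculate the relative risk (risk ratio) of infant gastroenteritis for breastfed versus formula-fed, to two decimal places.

Cells: a = 72, b = 564, c = 146, d = 811.
Risk in exposed = 72/636 = 0.11321; risk in unexposed = 146/957 = 0.15256.
RR = 0.11321 / 0.15256 = 0.74205
The risk is 26% lower among the exposed than among the unexposed.

0.74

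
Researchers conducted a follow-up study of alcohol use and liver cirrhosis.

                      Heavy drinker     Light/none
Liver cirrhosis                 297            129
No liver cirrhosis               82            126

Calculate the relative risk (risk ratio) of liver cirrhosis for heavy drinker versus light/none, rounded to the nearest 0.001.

Reading the table with exposure as columns: a = 297 (Heavy drinker, case), b = 82 (Heavy drinker, non-case), c = 129 (Light/none, case), d = 126.
Risk in exposed = 297/379 = 0.78364; risk in unexposed = 129/255 = 0.50588.
RR = 0.78364 / 0.50588 = 1.54906
The risk among the exposed is 1.55 times that among the unexposed.

1.549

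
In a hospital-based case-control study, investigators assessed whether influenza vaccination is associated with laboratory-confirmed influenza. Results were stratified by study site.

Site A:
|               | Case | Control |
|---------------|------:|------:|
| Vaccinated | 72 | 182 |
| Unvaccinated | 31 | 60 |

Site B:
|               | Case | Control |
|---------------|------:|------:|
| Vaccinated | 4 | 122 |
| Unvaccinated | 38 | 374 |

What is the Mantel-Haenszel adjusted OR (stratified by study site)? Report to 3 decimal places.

0.613

OR_MH = Σ(aᵢdᵢ/nᵢ) / Σ(bᵢcᵢ/nᵢ), where nᵢ is the stratum total.
Stratum 1 (Site A): n = 345; a·d/n = 72·60/345 = 12.5217; b·c/n = 182·31/345 = 16.3536
Stratum 2 (Site B): n = 538; a·d/n = 4·374/538 = 2.7807; b·c/n = 122·38/538 = 8.6171
OR_MH = (12.5217 + 2.7807) / (16.3536 + 8.6171) = 15.3024 / 24.9707 = 0.61281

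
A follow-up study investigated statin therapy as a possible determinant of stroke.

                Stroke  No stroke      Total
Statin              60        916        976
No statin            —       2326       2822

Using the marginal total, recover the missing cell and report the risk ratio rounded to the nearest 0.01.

0.35

The missing cell is in the unexposed row: 2822 − 2326 = 496.
So a = 60, b = 916, c = 496, d = 2326.
RR = [a/(a+b)] / [c/(c+d)] = (60/976) / (496/2822) = 0.06148/0.17576 = 0.34977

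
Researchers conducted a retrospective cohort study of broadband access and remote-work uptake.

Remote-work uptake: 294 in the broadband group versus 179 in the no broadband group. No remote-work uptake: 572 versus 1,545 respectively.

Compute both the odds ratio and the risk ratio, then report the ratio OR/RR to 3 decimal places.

From the description: a = 294, b = 572, c = 179, d = 1545.
OR = (294·1545)/(572·179) = 454230/102388 = 4.43636
Risk in exposed = 294/866 = 0.33949; risk in unexposed = 179/1724 = 0.10383; RR = 3.26974
OR/RR = 4.43636 / 3.26974 = 1.35679
The outcome is not rare, so the OR lies further from 1 than the RR.

1.357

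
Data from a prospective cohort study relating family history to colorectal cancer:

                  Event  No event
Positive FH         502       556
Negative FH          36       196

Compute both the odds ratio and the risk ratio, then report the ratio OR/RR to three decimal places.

Cells: a = 502, b = 556, c = 36, d = 196.
OR = (502·196)/(556·36) = 98392/20016 = 4.91567
Risk in exposed = 502/1058 = 0.47448; risk in unexposed = 36/232 = 0.15517; RR = 3.05776
OR/RR = 4.91567 / 3.05776 = 1.60760
The outcome is not rare, so the OR lies further from 1 than the RR.

1.608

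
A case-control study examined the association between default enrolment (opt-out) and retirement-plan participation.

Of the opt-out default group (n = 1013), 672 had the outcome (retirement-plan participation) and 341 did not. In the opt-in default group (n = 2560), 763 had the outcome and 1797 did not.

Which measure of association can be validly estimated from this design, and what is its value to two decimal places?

4.64

From the description: a = 672, b = 341, c = 763, d = 1797.
This is a case-control study: participants were sampled on outcome status, so risks in the source population cannot be estimated directly — relative risk is not valid here. The odds ratio is the appropriate measure.
OR = (a·d)/(b·c) = (672 × 1797) / (341 × 763) = 1207584 / 260183 = 4.64129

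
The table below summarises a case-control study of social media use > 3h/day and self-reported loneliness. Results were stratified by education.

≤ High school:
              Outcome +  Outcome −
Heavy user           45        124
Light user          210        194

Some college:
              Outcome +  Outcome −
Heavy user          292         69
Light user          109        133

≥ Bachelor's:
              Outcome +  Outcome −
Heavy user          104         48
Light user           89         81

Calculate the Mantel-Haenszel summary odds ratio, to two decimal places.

1.49

OR_MH = Σ(aᵢdᵢ/nᵢ) / Σ(bᵢcᵢ/nᵢ), where nᵢ is the stratum total.
Stratum 1 (≤ High school): n = 573; a·d/n = 45·194/573 = 15.2356; b·c/n = 124·210/573 = 45.4450
Stratum 2 (Some college): n = 603; a·d/n = 292·133/603 = 64.4046; b·c/n = 69·109/603 = 12.4726
Stratum 3 (≥ Bachelor's): n = 322; a·d/n = 104·81/322 = 26.1615; b·c/n = 48·89/322 = 13.2671
OR_MH = (15.2356 + 64.4046 + 26.1615) / (45.4450 + 12.4726 + 13.2671) = 105.8017 / 71.1847 = 1.48630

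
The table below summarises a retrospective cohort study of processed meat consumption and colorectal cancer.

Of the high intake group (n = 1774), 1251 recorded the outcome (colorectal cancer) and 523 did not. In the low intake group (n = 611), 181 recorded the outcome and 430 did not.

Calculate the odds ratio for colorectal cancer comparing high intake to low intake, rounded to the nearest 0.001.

From the description: a = 1251, b = 523, c = 181, d = 430.
OR = (a·d)/(b·c) = (1251 × 430) / (523 × 181) = 537930 / 94663 = 5.68258
The odds of colorectal cancer are about 5.68 times as high in the high intake group.

5.683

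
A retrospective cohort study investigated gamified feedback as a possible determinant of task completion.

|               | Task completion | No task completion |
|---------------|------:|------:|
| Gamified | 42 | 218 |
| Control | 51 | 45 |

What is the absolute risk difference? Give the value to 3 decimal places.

-0.370

Cells: a = 42, b = 218, c = 51, d = 45.
Risk in exposed = 42/260 = 0.161538; risk in unexposed = 51/96 = 0.531250.
Risk difference = 0.161538 − 0.531250 = -0.369712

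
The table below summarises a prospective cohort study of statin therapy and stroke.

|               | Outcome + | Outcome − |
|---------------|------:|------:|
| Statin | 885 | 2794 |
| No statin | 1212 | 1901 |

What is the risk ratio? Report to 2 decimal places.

Cells: a = 885, b = 2794, c = 1212, d = 1901.
Risk in exposed = 885/3679 = 0.24055; risk in unexposed = 1212/3113 = 0.38934.
RR = 0.24055 / 0.38934 = 0.61786
The risk is 38% lower among the exposed than among the unexposed.

0.62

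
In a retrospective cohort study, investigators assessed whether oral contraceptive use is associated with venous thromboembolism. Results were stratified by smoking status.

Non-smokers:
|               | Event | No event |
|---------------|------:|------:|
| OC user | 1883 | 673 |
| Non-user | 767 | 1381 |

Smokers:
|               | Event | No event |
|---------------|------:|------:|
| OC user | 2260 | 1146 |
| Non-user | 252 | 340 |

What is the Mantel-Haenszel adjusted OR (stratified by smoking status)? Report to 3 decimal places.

OR_MH = Σ(aᵢdᵢ/nᵢ) / Σ(bᵢcᵢ/nᵢ), where nᵢ is the stratum total.
Stratum 1 (Non-smokers): n = 4704; a·d/n = 1883·1381/4704 = 552.8110; b·c/n = 673·767/4704 = 109.7345
Stratum 2 (Smokers): n = 3998; a·d/n = 2260·340/3998 = 192.1961; b·c/n = 1146·252/3998 = 72.2341
OR_MH = (552.8110 + 192.1961) / (109.7345 + 72.2341) = 745.0071 / 181.9686 = 4.09415

4.094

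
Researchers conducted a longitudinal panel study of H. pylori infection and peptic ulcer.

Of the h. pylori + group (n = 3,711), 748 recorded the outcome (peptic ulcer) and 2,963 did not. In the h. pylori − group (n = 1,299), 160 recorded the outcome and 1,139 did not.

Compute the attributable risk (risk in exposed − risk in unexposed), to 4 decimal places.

0.0784

From the description: a = 748, b = 2963, c = 160, d = 1139.
Risk in exposed = 748/3711 = 0.201563; risk in unexposed = 160/1299 = 0.123172.
Risk difference = 0.201563 − 0.123172 = 0.078391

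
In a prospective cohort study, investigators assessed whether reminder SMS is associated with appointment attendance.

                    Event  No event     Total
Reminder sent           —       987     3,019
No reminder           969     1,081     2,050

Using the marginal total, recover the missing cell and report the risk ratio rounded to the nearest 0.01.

The missing cell is in the exposed row: 3019 − 987 = 2032.
So a = 2032, b = 987, c = 969, d = 1081.
RR = [a/(a+b)] / [c/(c+d)] = (2032/3019) / (969/2050) = 0.67307/0.47268 = 1.42394

1.42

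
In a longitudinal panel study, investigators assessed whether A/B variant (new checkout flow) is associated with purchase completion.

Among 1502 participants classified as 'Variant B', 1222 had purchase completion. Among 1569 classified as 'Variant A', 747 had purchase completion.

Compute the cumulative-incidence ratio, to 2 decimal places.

1.71

From the description: a = 1222, b = 280, c = 747, d = 822.
Risk in exposed = 1222/1502 = 0.81358; risk in unexposed = 747/1569 = 0.47610.
RR = 0.81358 / 0.47610 = 1.70885
The risk among the exposed is 1.71 times that among the unexposed.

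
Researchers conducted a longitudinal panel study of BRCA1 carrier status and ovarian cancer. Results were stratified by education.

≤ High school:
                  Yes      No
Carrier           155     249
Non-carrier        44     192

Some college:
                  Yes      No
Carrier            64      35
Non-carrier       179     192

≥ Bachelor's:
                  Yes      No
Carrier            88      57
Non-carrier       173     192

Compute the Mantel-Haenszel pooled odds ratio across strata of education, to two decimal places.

OR_MH = Σ(aᵢdᵢ/nᵢ) / Σ(bᵢcᵢ/nᵢ), where nᵢ is the stratum total.
Stratum 1 (≤ High school): n = 640; a·d/n = 155·192/640 = 46.5000; b·c/n = 249·44/640 = 17.1187
Stratum 2 (Some college): n = 470; a·d/n = 64·192/470 = 26.1447; b·c/n = 35·179/470 = 13.3298
Stratum 3 (≥ Bachelor's): n = 510; a·d/n = 88·192/510 = 33.1294; b·c/n = 57·173/510 = 19.3353
OR_MH = (46.5000 + 26.1447 + 33.1294) / (17.1187 + 13.3298 + 19.3353) = 105.7741 / 49.7838 = 2.12467

2.12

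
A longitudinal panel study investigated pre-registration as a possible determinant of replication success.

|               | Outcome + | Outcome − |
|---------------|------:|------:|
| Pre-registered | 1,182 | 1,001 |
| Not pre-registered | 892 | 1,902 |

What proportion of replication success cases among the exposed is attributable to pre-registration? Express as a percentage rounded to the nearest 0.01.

41.04

Cells: a = 1182, b = 1001, c = 892, d = 1902.
Risk in exposed = 1182/2183 = 0.54146; risk in unexposed = 892/2794 = 0.31926.
RR = 0.54146/0.31926 = 1.69600
AR% = (RR − 1)/RR × 100 = (1.69600 − 1)/1.69600 × 100 = 41.0377%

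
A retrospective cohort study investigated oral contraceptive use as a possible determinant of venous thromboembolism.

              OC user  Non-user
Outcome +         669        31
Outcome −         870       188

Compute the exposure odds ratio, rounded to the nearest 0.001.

Reading the table with exposure as columns: a = 669 (OC user, case), b = 870 (OC user, non-case), c = 31 (Non-user, case), d = 188.
OR = (a·d)/(b·c) = (669 × 188) / (870 × 31) = 125772 / 26970 = 4.66340
The odds of venous thromboembolism are about 4.66 times as high in the oc user group.

4.663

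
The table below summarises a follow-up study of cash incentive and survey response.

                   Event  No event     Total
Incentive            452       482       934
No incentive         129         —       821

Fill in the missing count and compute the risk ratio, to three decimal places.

The missing cell is in the unexposed row: 821 − 129 = 692.
So a = 452, b = 482, c = 129, d = 692.
RR = [a/(a+b)] / [c/(c+d)] = (452/934) / (129/821) = 0.48394/0.15713 = 3.07996

3.080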